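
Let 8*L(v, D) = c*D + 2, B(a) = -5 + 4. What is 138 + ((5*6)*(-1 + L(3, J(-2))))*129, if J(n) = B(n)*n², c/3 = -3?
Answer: 29301/2 ≈ 14651.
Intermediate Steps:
c = -9 (c = 3*(-3) = -9)
B(a) = -1
J(n) = -n²
L(v, D) = ¼ - 9*D/8 (L(v, D) = (-9*D + 2)/8 = (2 - 9*D)/8 = ¼ - 9*D/8)
138 + ((5*6)*(-1 + L(3, J(-2))))*129 = 138 + ((5*6)*(-1 + (¼ - (-9)*(-2)²/8)))*129 = 138 + (30*(-1 + (¼ - (-9)*4/8)))*129 = 138 + (30*(-1 + (¼ - 9/8*(-4))))*129 = 138 + (30*(-1 + (¼ + 9/2)))*129 = 138 + (30*(-1 + 19/4))*129 = 138 + (30*(15/4))*129 = 138 + (225/2)*129 = 138 + 29025/2 = 29301/2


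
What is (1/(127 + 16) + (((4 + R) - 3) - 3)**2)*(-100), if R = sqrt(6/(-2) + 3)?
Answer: -57300/143 ≈ -400.70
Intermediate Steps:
R = 0 (R = sqrt(6*(-1/2) + 3) = sqrt(-3 + 3) = sqrt(0) = 0)
(1/(127 + 16) + (((4 + R) - 3) - 3)**2)*(-100) = (1/(127 + 16) + (((4 + 0) - 3) - 3)**2)*(-100) = (1/143 + ((4 - 3) - 3)**2)*(-100) = (1/143 + (1 - 3)**2)*(-100) = (1/143 + (-2)**2)*(-100) = (1/143 + 4)*(-100) = (573/143)*(-100) = -57300/143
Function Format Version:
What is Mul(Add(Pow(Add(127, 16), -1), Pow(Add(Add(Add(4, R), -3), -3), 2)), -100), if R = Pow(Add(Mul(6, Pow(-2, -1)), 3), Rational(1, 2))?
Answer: Rational(-57300, 143) ≈ -400.70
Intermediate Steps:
R = 0 (R = Pow(Add(Mul(6, Rational(-1, 2)), 3), Rational(1, 2)) = Pow(Add(-3, 3), Rational(1, 2)) = Pow(0, Rational(1, 2)) = 0)
Mul(Add(Pow(Add(127, 16), -1), Pow(Add(Add(Add(4, R), -3), -3), 2)), -100) = Mul(Add(Pow(Add(127, 16), -1), Pow(Add(Add(Add(4, 0), -3), -3), 2)), -100) = Mul(Add(Pow(143, -1), Pow(Add(Add(4, -3), -3), 2)), -100) = Mul(Add(Rational(1, 143), Pow(Add(1, -3), 2)), -100) = Mul(Add(Rational(1, 143), Pow(-2, 2)), -100) = Mul(Add(Rational(1, 143), 4), -100) = Mul(Rational(573, 143), -100) = Rational(-57300, 143)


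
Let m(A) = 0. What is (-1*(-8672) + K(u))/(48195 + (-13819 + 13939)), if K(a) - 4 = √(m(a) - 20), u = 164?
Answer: 2892/16105 + 2*I*√5/48315 ≈ 0.17957 + 9.2562e-5*I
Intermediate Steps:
K(a) = 4 + 2*I*√5 (K(a) = 4 + √(0 - 20) = 4 + √(-20) = 4 + 2*I*√5)
(-1*(-8672) + K(u))/(48195 + (-13819 + 13939)) = (-1*(-8672) + (4 + 2*I*√5))/(48195 + (-13819 + 13939)) = (8672 + (4 + 2*I*√5))/(48195 + 120) = (8676 + 2*I*√5)/48315 = (8676 + 2*I*√5)*(1/48315) = 2892/16105 + 2*I*√5/48315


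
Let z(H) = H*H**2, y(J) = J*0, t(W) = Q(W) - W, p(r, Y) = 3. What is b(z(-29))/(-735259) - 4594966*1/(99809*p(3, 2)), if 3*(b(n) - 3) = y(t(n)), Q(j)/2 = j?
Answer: -3378491004475/220156396593 ≈ -15.346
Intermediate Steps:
Q(j) = 2*j
t(W) = W (t(W) = 2*W - W = W)
y(J) = 0
z(H) = H**3
b(n) = 3 (b(n) = 3 + (1/3)*0 = 3 + 0 = 3)
b(z(-29))/(-735259) - 4594966*1/(99809*p(3, 2)) = 3/(-735259) - 4594966/(3*99809) = 3*(-1/735259) - 4594966/299427 = -3/735259 - 4594966*1/299427 = -3/735259 - 4594966/299427 = -3378491004475/220156396593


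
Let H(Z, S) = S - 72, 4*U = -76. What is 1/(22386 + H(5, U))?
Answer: 1/22295 ≈ 4.4853e-5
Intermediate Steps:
U = -19 (U = (1/4)*(-76) = -19)
H(Z, S) = -72 + S
1/(22386 + H(5, U)) = 1/(22386 + (-72 - 19)) = 1/(22386 - 91) = 1/22295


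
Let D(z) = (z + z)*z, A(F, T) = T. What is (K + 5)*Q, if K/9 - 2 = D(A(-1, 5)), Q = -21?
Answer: -9933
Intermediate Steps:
D(z) = 2*z² (D(z) = (2*z)*z = 2*z²)
K = 468 (K = 18 + 9*(2*5²) = 18 + 9*(2*25) = 18 + 9*50 = 18 + 450 = 468)
(K + 5)*Q = (468 + 5)*(-21) = 473*(-21) = -9933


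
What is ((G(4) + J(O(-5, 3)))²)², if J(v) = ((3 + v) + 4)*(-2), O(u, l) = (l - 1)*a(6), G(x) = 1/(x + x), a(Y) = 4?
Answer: 3262808641/4096 ≈ 7.9658e+5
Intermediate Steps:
G(x) = 1/(2*x)
O(u, l) = -4 + 4*l (O(u, l) = (l - 1)*4 = (-1 + l)*4 = -4 + 4*l)
J(v) = -14 - 2*v (J(v) = (7 + v)*(-2) = -14 - 2*v)
((G(4) + J(O(-5, 3)))²)² = (((½)/4 + (-14 - 2*(-4 + 4*3)))²)² = (((½)*(¼) + (-14 - 2*(-4 + 12)))²)² = ((⅛ + (-14 - 2*8))²)² = ((⅛ + (-14 - 16))²)² = ((⅛ - 30)²)² = ((-239/8)²)² = (57121/64)² = 3262808641/4096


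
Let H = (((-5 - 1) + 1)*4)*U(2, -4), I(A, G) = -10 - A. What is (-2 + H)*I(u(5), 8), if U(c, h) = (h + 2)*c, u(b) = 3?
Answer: -1014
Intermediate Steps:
U(c, h) = c*(2 + h) (U(c, h) = (2 + h)*c = c*(2 + h))
H = 80 (H = (((-5 - 1) + 1)*4)*(2*(2 - 4)) = ((-6 + 1)*4)*(2*(-2)) = -5*4*(-4) = -20*(-4) = 80)
(-2 + H)*I(u(5), 8) = (-2 + 80)*(-10 - 1*3) = 78*(-10 - 3) = 78*(-13) = -1014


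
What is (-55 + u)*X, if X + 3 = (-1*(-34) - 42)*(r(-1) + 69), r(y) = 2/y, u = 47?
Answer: 4312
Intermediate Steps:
X = -539 (X = -3 + (-1*(-34) - 42)*(2/(-1) + 69) = -3 + (34 - 42)*(2*(-1) + 69) = -3 - 8*(-2 + 69) = -3 - 8*67 = -3 - 536 = -539)
(-55 + u)*X = (-55 + 47)*(-539) = -8*(-539) = 4312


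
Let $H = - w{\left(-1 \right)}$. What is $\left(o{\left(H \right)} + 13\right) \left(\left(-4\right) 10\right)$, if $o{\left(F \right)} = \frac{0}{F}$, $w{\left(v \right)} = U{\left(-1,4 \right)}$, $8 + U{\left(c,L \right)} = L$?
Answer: $-520$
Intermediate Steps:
$U{\left(c,L \right)} = -8 + L$
$w{\left(v \right)} = -4$ ($w{\left(v \right)} = -8 + 4 = -4$)
$H = 4$ ($H = \left(-1\right) \left(-4\right) = 4$)
$o{\left(F \right)} = 0$
$\left(o{\left(H \right)} + 13\right) \left(\left(-4\right) 10\right) = \left(0 + 13\right) \left(\left(-4\right) 10\right) = 13 \left(-40\right) = -520$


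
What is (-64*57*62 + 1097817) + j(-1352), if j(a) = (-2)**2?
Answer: 871645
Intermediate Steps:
j(a) = 4
(-64*57*62 + 1097817) + j(-1352) = (-64*57*62 + 1097817) + 4 = (-3648*62 + 1097817) + 4 = (-226176 + 1097817) + 4 = 871641 + 4 = 871645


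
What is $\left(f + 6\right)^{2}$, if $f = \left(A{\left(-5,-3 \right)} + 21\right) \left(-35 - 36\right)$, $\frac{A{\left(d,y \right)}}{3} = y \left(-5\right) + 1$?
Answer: $23941449$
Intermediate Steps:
$A{\left(d,y \right)} = 3 - 15 y$ ($A{\left(d,y \right)} = 3 \left(y \left(-5\right) + 1\right) = 3 \left(- 5 y + 1\right) = 3 \left(1 - 5 y\right) = 3 - 15 y$)
$f = -4899$ ($f = \left(\left(3 - -45\right) + 21\right) \left(-35 - 36\right) = \left(\left(3 + 45\right) + 21\right) \left(-71\right) = \left(48 + 21\right) \left(-71\right) = 69 \left(-71\right) = -4899$)
$\left(f + 6\right)^{2} = \left(-4899 + 6\right)^{2} = \left(-4893\right)^{2} = 23941449$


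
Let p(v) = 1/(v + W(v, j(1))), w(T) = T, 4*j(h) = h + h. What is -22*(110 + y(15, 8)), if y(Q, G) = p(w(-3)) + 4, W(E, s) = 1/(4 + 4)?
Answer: -57508/23 ≈ -2500.3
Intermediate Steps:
j(h) = h/2 (j(h) = (h + h)/4 = (2*h)/4 = h/2)
W(E, s) = ⅛ (W(E, s) = 1/8 = ⅛)
p(v) = 1/(⅛ + v) (p(v) = 1/(v + ⅛) = 1/(⅛ + v))
y(Q, G) = 84/23 (y(Q, G) = 8/(1 + 8*(-3)) + 4 = 8/(1 - 24) + 4 = 8/(-23) + 4 = 8*(-1/23) + 4 = -8/23 + 4 = 84/23)
-22*(110 + y(15, 8)) = -22*(110 + 84/23) = -22*2614/23 = -57508/23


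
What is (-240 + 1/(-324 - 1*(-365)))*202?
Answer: -1987478/41 ≈ -48475.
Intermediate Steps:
(-240 + 1/(-324 - 1*(-365)))*202 = (-240 + 1/(-324 + 365))*202 = (-240 + 1/41)*202 = -9839/41*202 = -1987478/41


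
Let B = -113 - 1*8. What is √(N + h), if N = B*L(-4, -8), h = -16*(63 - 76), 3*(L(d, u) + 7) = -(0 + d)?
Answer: √8043/3 ≈ 29.894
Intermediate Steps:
L(d, u) = -7 - d/3 (L(d, u) = -7 + (-(0 + d))/3 = -7 + (-d)/3 = -7 - d/3)
B = -121 (B = -113 - 8 = -121)
h = 208 (h = -16*(-13) = 208)
N = 2057/3 (N = -121*(-7 - ⅓*(-4)) = -121*(-7 + 4/3) = -121*(-17/3) = 2057/3 ≈ 685.67)
√(N + h) = √(2057/3 + 208) = √(2681/3) = √8043/3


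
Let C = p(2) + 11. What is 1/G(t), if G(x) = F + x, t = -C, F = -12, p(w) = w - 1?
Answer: -1/24 ≈ -0.041667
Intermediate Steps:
p(w) = -1 + w
C = 12 (C = (-1 + 2) + 11 = 1 + 11 = 12)
t = -12 (t = -1*12 = -12)
G(x) = -12 + x
1/G(t) = 1/(-12 - 12) = 1/(-24) = -1/24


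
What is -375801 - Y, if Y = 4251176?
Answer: -4626977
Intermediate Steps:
-375801 - Y = -375801 - 1*4251176 = -375801 - 4251176 = -4626977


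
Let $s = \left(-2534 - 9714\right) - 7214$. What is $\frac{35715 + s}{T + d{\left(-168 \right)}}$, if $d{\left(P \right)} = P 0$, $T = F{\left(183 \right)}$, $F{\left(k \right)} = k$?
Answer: $\frac{16253}{183} \approx 88.814$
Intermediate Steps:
$T = 183$
$d{\left(P \right)} = 0$
$s = -19462$ ($s = -12248 - 7214 = -19462$)
$\frac{35715 + s}{T + d{\left(-168 \right)}} = \frac{35715 - 19462}{183 + 0} = \frac{16253}{183}$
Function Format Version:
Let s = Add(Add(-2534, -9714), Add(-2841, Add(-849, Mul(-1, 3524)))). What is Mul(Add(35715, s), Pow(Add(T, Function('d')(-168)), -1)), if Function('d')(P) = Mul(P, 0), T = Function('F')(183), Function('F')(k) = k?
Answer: Rational(16253, 183) ≈ 88.814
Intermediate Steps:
T = 183
Function('d')(P) = 0
s = -19462 (s = Add(-12248, Add(-2841, Add(-849, -3524))) = Add(-12248, Add(-2841, -4373)) = Add(-12248, -7214) = -19462)
Mul(Add(35715, s), Pow(Add(T, Function('d')(-168)), -1)) = Mul(Add(35715, -19462), Pow(Add(183, 0), -1)) = Mul(16253, Pow(183, -1)) = Mul(16253, Rational(1, 183)) = Rational(16253, 183)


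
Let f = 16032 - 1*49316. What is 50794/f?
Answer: -25397/16642 ≈ -1.5261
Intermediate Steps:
f = -33284 (f = 16032 - 49316 = -33284)
50794/f = 50794/(-33284) = 50794*(-1/33284) = -25397/16642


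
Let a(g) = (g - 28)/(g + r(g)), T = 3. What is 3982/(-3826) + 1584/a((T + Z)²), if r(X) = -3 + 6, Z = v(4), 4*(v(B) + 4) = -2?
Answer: -63839105/197039 ≈ -323.99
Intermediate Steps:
v(B) = -9/2 (v(B) = -4 + (¼)*(-2) = -4 - ½ = -9/2)
Z = -9/2 ≈ -4.5000
r(X) = 3
a(g) = (-28 + g)/(3 + g) (a(g) = (g - 28)/(g + 3) = (-28 + g)/(3 + g))
3982/(-3826) + 1584/a((T + Z)²) = 3982/(-3826) + 1584/(((-28 + (3 - 9/2)²)/(3 + (3 - 9/2)²))) = 3982*(-1/3826) + 1584/(((-28 + (-3/2)²)/(3 + (-3/2)²))) = -1991/1913 + 1584/(((-28 + 9/4)/(3 + 9/4))) = -1991/1913 + 1584/((-103/4/(21/4))) = -1991/1913 + 1584/(((4/21)*(-103/4))) = -1991/1913 + 1584/(-103/21) = -1991/1913 + 1584*(-21/103) = -1991/1913 - 33264/103 = -63839105/197039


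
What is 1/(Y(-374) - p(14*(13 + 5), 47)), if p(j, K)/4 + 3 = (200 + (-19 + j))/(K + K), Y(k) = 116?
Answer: 47/5150 ≈ 0.0091262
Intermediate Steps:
p(j, K) = -12 + 2*(181 + j)/K (p(j, K) = -12 + 4*((200 + (-19 + j))/(K + K)) = -12 + 4*((181 + j)/((2*K))) = -12 + 4*((181 + j)*(1/(2*K))) = -12 + 4*((181 + j)/(2*K)) = -12 + 2*(181 + j)/K)
1/(Y(-374) - p(14*(13 + 5), 47)) = 1/(116 - 2*(181 + 14*(13 + 5) - 6*47)/47) = 1/(116 - 2*(181 + 14*18 - 282)/47) = 1/(116 - 2*(181 + 252 - 282)/47) = 1/(116 - 2*151/47) = 1/(116 - 1*302/47) = 1/(116 - 302/47) = 1/(5150/47) = 47/5150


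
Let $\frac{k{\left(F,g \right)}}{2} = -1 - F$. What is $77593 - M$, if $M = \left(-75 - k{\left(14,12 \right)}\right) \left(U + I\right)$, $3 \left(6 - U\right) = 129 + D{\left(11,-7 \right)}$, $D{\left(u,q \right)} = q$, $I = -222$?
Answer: $66043$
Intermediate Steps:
$k{\left(F,g \right)} = -2 - 2 F$ ($k{\left(F,g \right)} = 2 \left(-1 - F\right) = -2 - 2 F$)
$U = - \frac{104}{3}$ ($U = 6 - \frac{129 - 7}{3} = 6 - \frac{122}{3} = - \frac{104}{3} \approx -34.667$)
$M = 11550$ ($M = \left(-75 - \left(-2 - 28\right)\right) \left(- \frac{104}{3} - 222\right) = \left(-75 - \left(-2 - 28\right)\right) \left(- \frac{770}{3}\right) = \left(-75 - -30\right) \left(- \frac{770}{3}\right) = \left(-75 + 30\right) \left(- \frac{770}{3}\right) = \left(-45\right) \left(- \frac{770}{3}\right) = 11550$)
$77593 - M = 77593 - 11550 = 66043$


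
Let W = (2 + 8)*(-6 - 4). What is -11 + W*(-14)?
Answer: 1389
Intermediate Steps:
W = -100 (W = 10*(-10) = -100)
-11 + W*(-14) = -11 - 100*(-14) = -11 + 1400 = 1389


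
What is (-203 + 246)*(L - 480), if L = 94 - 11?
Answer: -17071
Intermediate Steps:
L = 83
(-203 + 246)*(L - 480) = (-203 + 246)*(83 - 480) = 43*(-397) = -17071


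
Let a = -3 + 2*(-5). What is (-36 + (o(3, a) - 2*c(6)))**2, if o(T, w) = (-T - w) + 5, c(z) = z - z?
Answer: 441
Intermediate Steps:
c(z) = 0
a = -13 (a = -3 - 10 = -13)
o(T, w) = 5 - T - w
(-36 + (o(3, a) - 2*c(6)))**2 = (-36 + ((5 - 1*3 - 1*(-13)) - 2*0))**2 = (-36 + ((5 - 3 + 13) + 0))**2 = (-36 + (15 + 0))**2 = (-36 + 15)**2 = (-21)**2 = 441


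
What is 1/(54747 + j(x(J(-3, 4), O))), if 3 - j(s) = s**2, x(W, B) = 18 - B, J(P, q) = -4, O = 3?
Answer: 1/54525 ≈ 1.8340e-5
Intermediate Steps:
j(s) = 3 - s**2
1/(54747 + j(x(J(-3, 4), O))) = 1/(54747 + (3 - (18 - 1*3)**2)) = 1/(54747 + (3 - (18 - 3)**2)) = 1/(54747 + (3 - 1*15**2)) = 1/(54747 + (3 - 1*225)) = 1/(54747 + (3 - 225)) = 1/(54747 - 222) = 1/54525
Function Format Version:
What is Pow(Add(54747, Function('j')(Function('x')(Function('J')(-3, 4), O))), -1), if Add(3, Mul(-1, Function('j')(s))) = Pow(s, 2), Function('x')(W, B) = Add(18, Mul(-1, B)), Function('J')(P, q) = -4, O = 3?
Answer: Rational(1, 54525) ≈ 1.8340e-5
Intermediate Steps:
Function('j')(s) = Add(3, Mul(-1, Pow(s, 2)))
Pow(Add(54747, Function('j')(Function('x')(Function('J')(-3, 4), O))), -1) = Pow(Add(54747, Add(3, Mul(-1, Pow(Add(18, Mul(-1, 3)), 2)))), -1) = Pow(Add(54747, Add(3, Mul(-1, Pow(Add(18, -3), 2)))), -1) = Pow(Add(54747, Add(3, Mul(-1, Pow(15, 2)))), -1) = Pow(Add(54747, Add(3, Mul(-1, 225))), -1) = Pow(Add(54747, Add(3, -225)), -1) = Pow(Add(54747, -222), -1) = Pow(54525, -1) = Rational(1, 54525)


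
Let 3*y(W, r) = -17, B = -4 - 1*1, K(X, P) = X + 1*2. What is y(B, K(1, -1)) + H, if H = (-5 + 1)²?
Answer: 31/3 ≈ 10.333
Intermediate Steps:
K(X, P) = 2 + X (K(X, P) = X + 2 = 2 + X)
B = -5 (B = -4 - 1 = -5)
y(W, r) = -17/3 (y(W, r) = (⅓)*(-17) = -17/3)
H = 16 (H = (-4)² = 16)
y(B, K(1, -1)) + H = -17/3 + 16 = 31/3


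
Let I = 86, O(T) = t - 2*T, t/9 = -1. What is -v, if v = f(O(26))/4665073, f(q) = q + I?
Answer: -25/4665073 ≈ -5.3590e-6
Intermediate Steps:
t = -9 (t = 9*(-1) = -9)
O(T) = -9 - 2*T
f(q) = 86 + q (f(q) = q + 86 = 86 + q)
v = 25/4665073 (v = (86 + (-9 - 2*26))/4665073 = (86 + (-9 - 52))*(1/4665073) = (86 - 61)*(1/4665073) = 25*(1/4665073) = 25/4665073 ≈ 5.3590e-6)
-v = -1*25/4665073 = -25/4665073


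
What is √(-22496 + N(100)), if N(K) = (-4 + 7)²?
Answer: I*√22487 ≈ 149.96*I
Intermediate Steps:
N(K) = 9 (N(K) = 3² = 9)
√(-22496 + N(100)) = √(-22496 + 9) = √(-22487) = I*√22487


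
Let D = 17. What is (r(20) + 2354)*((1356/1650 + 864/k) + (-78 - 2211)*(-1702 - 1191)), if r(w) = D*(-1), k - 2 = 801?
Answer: 310676652561201/20075 ≈ 1.5476e+10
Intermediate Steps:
k = 803 (k = 2 + 801 = 803)
r(w) = -17 (r(w) = 17*(-1) = -17)
(r(20) + 2354)*((1356/1650 + 864/k) + (-78 - 2211)*(-1702 - 1191)) = (-17 + 2354)*((1356/1650 + 864/803) + (-78 - 2211)*(-1702 - 1191)) = 2337*((1356*(1/1650) + 864*(1/803)) - 2289*(-2893)) = 2337*((226/275 + 864/803) + 6622077) = 2337*(38098/20075 + 6622077) = 2337*(132938233873/20075) = 310676652561201/20075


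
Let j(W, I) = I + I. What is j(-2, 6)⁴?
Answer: 20736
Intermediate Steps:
j(W, I) = 2*I
j(-2, 6)⁴ = (2*6)⁴ = 12⁴ = 20736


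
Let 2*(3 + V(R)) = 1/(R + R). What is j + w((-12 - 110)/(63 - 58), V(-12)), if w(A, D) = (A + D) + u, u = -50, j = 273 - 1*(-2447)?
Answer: 634219/240 ≈ 2642.6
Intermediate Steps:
j = 2720 (j = 273 + 2447 = 2720)
V(R) = -3 + 1/(4*R) (V(R) = -3 + 1/(2*(R + R)) = -3 + 1/(2*((2*R))) = -3 + (1/(2*R))/2 = -3 + 1/(4*R))
w(A, D) = -50 + A + D (w(A, D) = (A + D) - 50 = -50 + A + D)
j + w((-12 - 110)/(63 - 58), V(-12)) = 2720 + (-50 + (-12 - 110)/(63 - 58) + (-3 + (¼)/(-12))) = 2720 + (-50 - 122/5 + (-3 + (¼)*(-1/12))) = 2720 + (-50 - 122*⅕ + (-3 - 1/48)) = 2720 + (-50 - 122/5 - 145/48) = 2720 - 18581/240 = 634219/240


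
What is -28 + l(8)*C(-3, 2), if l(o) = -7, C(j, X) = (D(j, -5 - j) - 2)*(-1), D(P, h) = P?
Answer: -63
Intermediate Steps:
C(j, X) = 2 - j (C(j, X) = (j - 2)*(-1) = (-2 + j)*(-1) = 2 - j)
-28 + l(8)*C(-3, 2) = -28 - 7*(2 - 1*(-3)) = -28 - 7*(2 + 3) = -28 - 7*5 = -28 - 35 = -63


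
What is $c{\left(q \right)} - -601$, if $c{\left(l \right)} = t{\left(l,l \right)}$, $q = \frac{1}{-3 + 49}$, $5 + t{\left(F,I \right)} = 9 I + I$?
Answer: $\frac{13713}{23} \approx 596.22$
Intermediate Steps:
$t{\left(F,I \right)} = -5 + 10 I$ ($t{\left(F,I \right)} = -5 + \left(9 I + I\right) = -5 + 10 I$)
$q = \frac{1}{46} \approx 0.021739$
$c{\left(l \right)} = -5 + 10 l$
$c{\left(q \right)} - -601 = \left(-5 + 10 \cdot \frac{1}{46}\right) - -601 = \left(-5 + \frac{5}{23}\right) + 601 = - \frac{110}{23} + 601 = \frac{13713}{23}$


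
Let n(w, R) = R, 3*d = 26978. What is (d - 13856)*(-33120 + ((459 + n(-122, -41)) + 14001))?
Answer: 272847590/3 ≈ 9.0949e+7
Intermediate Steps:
d = 26978/3 (d = (1/3)*26978 = 26978/3 ≈ 8992.7)
(d - 13856)*(-33120 + ((459 + n(-122, -41)) + 14001)) = (26978/3 - 13856)*(-33120 + ((459 - 41) + 14001)) = -14590*(-33120 + (418 + 14001))/3 = -14590*(-33120 + 14419)/3 = -14590/3*(-18701) = 272847590/3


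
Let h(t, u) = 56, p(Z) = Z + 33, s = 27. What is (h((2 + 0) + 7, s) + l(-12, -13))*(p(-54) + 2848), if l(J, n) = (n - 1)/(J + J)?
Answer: 1919533/12 ≈ 1.5996e+5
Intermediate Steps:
p(Z) = 33 + Z
l(J, n) = (-1 + n)/(2*J) (l(J, n) = (-1 + n)/((2*J)) = (-1 + n)*(1/(2*J)) = (-1 + n)/(2*J))
(h((2 + 0) + 7, s) + l(-12, -13))*(p(-54) + 2848) = (56 + (½)*(-1 - 13)/(-12))*((33 - 54) + 2848) = (56 + (½)*(-1/12)*(-14))*(-21 + 2848) = (56 + 7/12)*2827 = (679/12)*2827 = 1919533/12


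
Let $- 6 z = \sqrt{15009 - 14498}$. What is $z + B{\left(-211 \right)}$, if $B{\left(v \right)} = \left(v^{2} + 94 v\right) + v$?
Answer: $24476 - \frac{\sqrt{511}}{6} \approx 24472.0$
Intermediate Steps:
$z = - \frac{\sqrt{511}}{6}$ ($z = - \frac{\sqrt{15009 - 14498}}{6} = - \frac{\sqrt{511}}{6} \approx -3.7676$)
$B{\left(v \right)} = v^{2} + 95 v$
$z + B{\left(-211 \right)} = - \frac{\sqrt{511}}{6} - 211 \left(95 - 211\right) = - \frac{\sqrt{511}}{6} - -24476 = - \frac{\sqrt{511}}{6} + 24476 = 24476 - \frac{\sqrt{511}}{6}$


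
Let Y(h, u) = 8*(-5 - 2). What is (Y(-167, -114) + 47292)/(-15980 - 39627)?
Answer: -47236/55607 ≈ -0.84946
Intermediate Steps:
Y(h, u) = -56 (Y(h, u) = 8*(-7) = -56)
(Y(-167, -114) + 47292)/(-15980 - 39627) = (-56 + 47292)/(-15980 - 39627) = 47236/(-55607) = 47236*(-1/55607) = -47236/55607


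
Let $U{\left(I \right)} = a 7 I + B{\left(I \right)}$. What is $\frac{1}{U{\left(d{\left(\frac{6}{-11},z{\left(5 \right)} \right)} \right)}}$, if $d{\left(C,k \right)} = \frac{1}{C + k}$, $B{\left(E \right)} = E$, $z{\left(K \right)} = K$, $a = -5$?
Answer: $- \frac{49}{374} \approx -0.13102$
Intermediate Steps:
$U{\left(I \right)} = - 34 I$ ($U{\left(I \right)} = - 5 \cdot 7 I + I = - 35 I + I = - 34 I$)
$\frac{1}{U{\left(d{\left(\frac{6}{-11},z{\left(5 \right)} \right)} \right)}} = \frac{1}{\left(-34\right) \frac{1}{\frac{6}{-11} + 5}} = \frac{1}{\left(-34\right) \frac{1}{6 \left(- \frac{1}{11}\right) + 5}} = \frac{1}{\left(-34\right) \frac{1}{- \frac{6}{11} + 5}} = \frac{1}{\left(-34\right) \frac{1}{\frac{49}{11}}} = \frac{1}{\left(-34\right) \frac{11}{49}} = \frac{1}{- \frac{374}{49}} = - \frac{49}{374}$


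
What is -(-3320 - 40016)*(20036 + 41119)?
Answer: 2650213080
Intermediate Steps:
-(-3320 - 40016)*(20036 + 41119) = -(-43336)*61155 = -1*(-2650213080) = 2650213080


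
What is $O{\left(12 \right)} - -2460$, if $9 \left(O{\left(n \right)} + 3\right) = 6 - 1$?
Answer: $\frac{22118}{9} \approx 2457.6$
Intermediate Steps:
$O{\left(n \right)} = - \frac{22}{9}$ ($O{\left(n \right)} = -3 + \frac{6 - 1}{9} = -3 + \frac{1}{9} \cdot 5 = -3 + \frac{5}{9} = - \frac{22}{9}$)
$O{\left(12 \right)} - -2460 = - \frac{22}{9} - -2460 = - \frac{22}{9} + 2460 = \frac{22118}{9}$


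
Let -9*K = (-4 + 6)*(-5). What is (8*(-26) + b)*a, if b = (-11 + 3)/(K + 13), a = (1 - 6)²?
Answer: -662200/127 ≈ -5214.2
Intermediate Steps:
a = 25 (a = (-5)² = 25)
K = 10/9 (K = -(-4 + 6)*(-5)/9 = -2*(-5)/9 = -⅑*(-10) = 10/9 ≈ 1.1111)
b = -72/127 (b = (-11 + 3)/(10/9 + 13) = -8/127/9 = -8*9/127 = -72/127 ≈ -0.56693)
(8*(-26) + b)*a = (8*(-26) - 72/127)*25 = (-208 - 72/127)*25 = -26488/127*25 = -662200/127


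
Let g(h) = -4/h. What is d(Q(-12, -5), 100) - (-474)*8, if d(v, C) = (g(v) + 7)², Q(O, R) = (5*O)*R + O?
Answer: 19910737/5184 ≈ 3840.8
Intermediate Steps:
Q(O, R) = O + 5*O*R (Q(O, R) = 5*O*R + O = O + 5*O*R)
d(v, C) = (7 - 4/v)² (d(v, C) = (-4/v + 7)² = (7 - 4/v)²)
d(Q(-12, -5), 100) - (-474)*8 = (-4 + 7*(-12*(1 + 5*(-5))))²/(-12*(1 + 5*(-5)))² - (-474)*8 = (-4 + 7*(-12*(1 - 25)))²/(-12*(1 - 25))² - 1*(-3792) = (-4 + 7*(-12*(-24)))²/(-12*(-24))² + 3792 = (-4 + 7*288)²/288² + 3792 = (-4 + 2016)²/82944 + 3792 = (1/82944)*2012² + 3792 = (1/82944)*4048144 + 3792 = 253009/5184 + 3792 = 19910737/5184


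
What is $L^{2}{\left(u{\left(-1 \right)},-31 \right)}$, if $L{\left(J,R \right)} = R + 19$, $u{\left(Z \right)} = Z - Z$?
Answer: $144$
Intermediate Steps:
$u{\left(Z \right)} = 0$
$L{\left(J,R \right)} = 19 + R$
$L^{2}{\left(u{\left(-1 \right)},-31 \right)} = \left(19 - 31\right)^{2} = \left(-12\right)^{2} = 144$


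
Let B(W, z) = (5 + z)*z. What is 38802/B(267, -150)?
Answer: 223/125 ≈ 1.7840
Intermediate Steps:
B(W, z) = z*(5 + z)
38802/B(267, -150) = 38802/((-150*(5 - 150))) = 38802/((-150*(-145))) = 38802/21750 = 38802*(1/21750) = 223/125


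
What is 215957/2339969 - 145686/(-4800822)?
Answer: 229611973398/1872295775753 ≈ 0.12264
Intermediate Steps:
215957/2339969 - 145686/(-4800822) = 215957*(1/2339969) - 145686*(-1/4800822) = 215957/2339969 + 24281/800137 = 229611973398/1872295775753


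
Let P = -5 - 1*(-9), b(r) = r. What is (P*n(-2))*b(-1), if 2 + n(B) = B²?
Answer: -8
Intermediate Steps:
n(B) = -2 + B²
P = 4 (P = -5 + 9 = 4)
(P*n(-2))*b(-1) = (4*(-2 + (-2)²))*(-1) = (4*(-2 + 4))*(-1) = (4*2)*(-1) = 8*(-1) = -8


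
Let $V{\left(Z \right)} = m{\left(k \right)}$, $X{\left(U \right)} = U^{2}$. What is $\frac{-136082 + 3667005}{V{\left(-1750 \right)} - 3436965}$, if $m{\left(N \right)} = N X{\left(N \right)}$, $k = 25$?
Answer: $- \frac{3530923}{3421340} \approx -1.032$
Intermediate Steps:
$m{\left(N \right)} = N^{3}$ ($m{\left(N \right)} = N N^{2} = N^{3}$)
$V{\left(Z \right)} = 15625$ ($V{\left(Z \right)} = 25^{3} = 15625$)
$\frac{-136082 + 3667005}{V{\left(-1750 \right)} - 3436965} = \frac{-136082 + 3667005}{15625 - 3436965} = \frac{3530923}{-3421340} = 3530923 \left(- \frac{1}{3421340}\right) = - \frac{3530923}{3421340}$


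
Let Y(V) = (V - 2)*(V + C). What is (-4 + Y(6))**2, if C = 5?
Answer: 1600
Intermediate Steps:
Y(V) = (-2 + V)*(5 + V) (Y(V) = (V - 2)*(V + 5) = (-2 + V)*(5 + V))
(-4 + Y(6))**2 = (-4 + (-10 + 6**2 + 3*6))**2 = (-4 + (-10 + 36 + 18))**2 = (-4 + 44)**2 = 40**2 = 1600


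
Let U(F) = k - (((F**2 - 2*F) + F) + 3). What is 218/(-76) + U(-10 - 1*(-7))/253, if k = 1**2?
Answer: -28109/9614 ≈ -2.9238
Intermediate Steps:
k = 1
U(F) = -2 + F - F**2 (U(F) = 1 - (((F**2 - 2*F) + F) + 3) = 1 - ((F**2 - F) + 3) = 1 - (3 + F**2 - F) = 1 + (-3 + F - F**2) = -2 + F - F**2)
218/(-76) + U(-10 - 1*(-7))/253 = 218/(-76) + (-2 + (-10 - 1*(-7)) - (-10 - 1*(-7))**2)/253 = 218*(-1/76) + (-2 + (-10 + 7) - (-10 + 7)**2)*(1/253) = -109/38 + (-2 - 3 - 1*(-3)**2)*(1/253) = -109/38 + (-2 - 3 - 1*9)*(1/253) = -109/38 + (-2 - 3 - 9)*(1/253) = -109/38 - 14*1/253 = -109/38 - 14/253 = -28109/9614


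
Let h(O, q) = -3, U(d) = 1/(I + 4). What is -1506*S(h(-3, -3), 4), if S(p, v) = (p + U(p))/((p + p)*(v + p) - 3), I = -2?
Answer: -1255/3 ≈ -418.33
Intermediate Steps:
U(d) = ½ (U(d) = 1/(-2 + 4) = 1/2 = ½)
S(p, v) = (½ + p)/(-3 + 2*p*(p + v)) (S(p, v) = (p + ½)/((p + p)*(v + p) - 3) = (½ + p)/((2*p)*(p + v) - 3) = (½ + p)/(2*p*(p + v) - 3) = (½ + p)/(-3 + 2*p*(p + v)))
-1506*S(h(-3, -3), 4) = -753*(1 + 2*(-3))/(-3 + 2*(-3)² + 2*(-3)*4) = -753*(1 - 6)/(-3 + 2*9 - 24) = -753*(-5)/(-3 + 18 - 24) = -753*(-5)/(-9) = -753*(-1)*(-5)/9 = -1506*5/18 = -1255/3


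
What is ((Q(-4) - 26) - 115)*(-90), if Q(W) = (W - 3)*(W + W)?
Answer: 7650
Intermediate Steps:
Q(W) = 2*W*(-3 + W) (Q(W) = (-3 + W)*(2*W) = 2*W*(-3 + W))
((Q(-4) - 26) - 115)*(-90) = ((2*(-4)*(-3 - 4) - 26) - 115)*(-90) = ((2*(-4)*(-7) - 26) - 115)*(-90) = ((56 - 26) - 115)*(-90) = (30 - 115)*(-90) = -85*(-90) = 7650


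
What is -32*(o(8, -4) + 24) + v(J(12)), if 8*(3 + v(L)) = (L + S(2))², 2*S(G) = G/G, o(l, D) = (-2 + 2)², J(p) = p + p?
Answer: -22271/32 ≈ -695.97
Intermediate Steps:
J(p) = 2*p
o(l, D) = 0 (o(l, D) = 0² = 0)
S(G) = ½ (S(G) = (G/G)/2 = (½)*1 = ½)
v(L) = -3 + (½ + L)²/8 (v(L) = -3 + (L + ½)²/8 = -3 + (½ + L)²/8)
-32*(o(8, -4) + 24) + v(J(12)) = -32*(0 + 24) + (-3 + (1 + 2*(2*12))²/32) = -32*24 + (-3 + (1 + 2*24)²/32) = -768 + (-3 + (1 + 48)²/32) = -768 + (-3 + (1/32)*49²) = -768 + (-3 + (1/32)*2401) = -768 + (-3 + 2401/32) = -768 + 2305/32 = -22271/32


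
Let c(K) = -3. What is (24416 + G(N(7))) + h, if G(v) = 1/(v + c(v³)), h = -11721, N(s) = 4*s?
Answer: 317376/25 ≈ 12695.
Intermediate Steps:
G(v) = 1/(-3 + v) (G(v) = 1/(v - 3) = 1/(-3 + v))
(24416 + G(N(7))) + h = (24416 + 1/(-3 + 4*7)) - 11721 = (24416 + 1/(-3 + 28)) - 11721 = (24416 + 1/25) - 11721 = 610401/25 - 11721 = 317376/25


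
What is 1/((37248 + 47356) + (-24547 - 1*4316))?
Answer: 1/55741 ≈ 1.7940e-5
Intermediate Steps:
1/((37248 + 47356) + (-24547 - 1*4316)) = 1/(84604 + (-24547 - 4316)) = 1/(84604 - 28863) = 1/55741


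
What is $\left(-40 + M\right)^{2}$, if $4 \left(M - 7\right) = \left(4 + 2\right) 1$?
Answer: $\frac{3969}{4} \approx 992.25$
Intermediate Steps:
$M = \frac{17}{2}$ ($M = 7 + \frac{\left(4 + 2\right) 1}{4} = 7 + \frac{6 \cdot 1}{4} = 7 + \frac{1}{4} \cdot 6 = 7 + \frac{3}{2} = \frac{17}{2} \approx 8.5$)
$\left(-40 + M\right)^{2} = \left(-40 + \frac{17}{2}\right)^{2} = \left(- \frac{63}{2}\right)^{2} = \frac{3969}{4}$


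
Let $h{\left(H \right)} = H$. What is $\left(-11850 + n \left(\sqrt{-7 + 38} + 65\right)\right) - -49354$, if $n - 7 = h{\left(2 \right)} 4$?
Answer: $38479 + 15 \sqrt{31} \approx 38563.0$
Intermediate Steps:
$n = 15$ ($n = 7 + 2 \cdot 4 = 7 + 8 = 15$)
$\left(-11850 + n \left(\sqrt{-7 + 38} + 65\right)\right) - -49354 = \left(-11850 + 15 \left(\sqrt{-7 + 38} + 65\right)\right) - -49354 = \left(-11850 + 15 \left(\sqrt{31} + 65\right)\right) + 49354 = \left(-11850 + 15 \left(65 + \sqrt{31}\right)\right) + 49354 = \left(-11850 + \left(975 + 15 \sqrt{31}\right)\right) + 49354 = \left(-10875 + 15 \sqrt{31}\right) + 49354 = 38479 + 15 \sqrt{31}$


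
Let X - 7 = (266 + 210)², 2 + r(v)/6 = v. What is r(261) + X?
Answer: 228137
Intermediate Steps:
r(v) = -12 + 6*v
X = 226583 (X = 7 + (266 + 210)² = 7 + 476² = 7 + 226576 = 226583)
r(261) + X = (-12 + 6*261) + 226583 = (-12 + 1566) + 226583 = 1554 + 226583 = 228137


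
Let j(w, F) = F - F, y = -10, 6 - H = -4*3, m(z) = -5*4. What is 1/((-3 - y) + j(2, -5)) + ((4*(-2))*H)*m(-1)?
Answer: 20161/7 ≈ 2880.1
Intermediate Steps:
m(z) = -20
H = 18 (H = 6 - (-4)*3 = 6 - 1*(-12) = 6 + 12 = 18)
j(w, F) = 0
1/((-3 - y) + j(2, -5)) + ((4*(-2))*H)*m(-1) = 1/((-3 - 1*(-10)) + 0) + ((4*(-2))*18)*(-20) = 1/((-3 + 10) + 0) - 8*18*(-20) = 1/(7 + 0) - 144*(-20) = 1/7 + 2880 = 20161/7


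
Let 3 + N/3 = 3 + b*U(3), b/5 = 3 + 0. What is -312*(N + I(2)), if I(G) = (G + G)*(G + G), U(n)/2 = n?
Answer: -89232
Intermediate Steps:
U(n) = 2*n
b = 15 (b = 5*(3 + 0) = 5*3 = 15)
I(G) = 4*G**2 (I(G) = (2*G)*(2*G) = 4*G**2)
N = 270 (N = -9 + 3*(3 + 15*(2*3)) = -9 + 3*(3 + 15*6) = -9 + 3*(3 + 90) = -9 + 3*93 = -9 + 279 = 270)
-312*(N + I(2)) = -312*(270 + 4*2**2) = -312*(270 + 4*4) = -312*(270 + 16) = -312*286 = -1*89232 = -89232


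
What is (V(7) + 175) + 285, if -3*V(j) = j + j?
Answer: 1366/3 ≈ 455.33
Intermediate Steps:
V(j) = -2*j/3 (V(j) = -(j + j)/3 = -2*j/3)
(V(7) + 175) + 285 = (-⅔*7 + 175) + 285 = (-14/3 + 175) + 285 = 511/3 + 285 = 1366/3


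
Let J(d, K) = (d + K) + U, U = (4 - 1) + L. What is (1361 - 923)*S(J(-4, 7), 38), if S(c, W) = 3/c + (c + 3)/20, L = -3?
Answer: 2847/5 ≈ 569.40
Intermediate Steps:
U = 0 (U = (4 - 1) - 3 = 3 - 3 = 0)
J(d, K) = K + d (J(d, K) = (d + K) + 0 = (K + d) + 0 = K + d)
S(c, W) = 3/20 + 3/c + c/20 (S(c, W) = 3/c + (3 + c)*(1/20) = 3/c + (3/20 + c/20) = 3/20 + 3/c + c/20)
(1361 - 923)*S(J(-4, 7), 38) = (1361 - 923)*((60 + (7 - 4)*(3 + (7 - 4)))/(20*(7 - 4))) = 438*((1/20)*(60 + 3*(3 + 3))/3) = 438*((1/20)*(1/3)*(60 + 3*6)) = 438*((1/20)*(1/3)*(60 + 18)) = 438*((1/20)*(1/3)*78) = 438*(13/10) = 2847/5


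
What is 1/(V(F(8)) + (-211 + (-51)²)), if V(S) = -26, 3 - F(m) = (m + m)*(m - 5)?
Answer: 1/2364 ≈ 0.00042301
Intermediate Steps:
F(m) = 3 - 2*m*(-5 + m) (F(m) = 3 - (m + m)*(m - 5) = 3 - 2*m*(-5 + m))
1/(V(F(8)) + (-211 + (-51)²)) = 1/(-26 + (-211 + (-51)²)) = 1/(-26 + (-211 + 2601)) = 1/(-26 + 2390) = 1/2364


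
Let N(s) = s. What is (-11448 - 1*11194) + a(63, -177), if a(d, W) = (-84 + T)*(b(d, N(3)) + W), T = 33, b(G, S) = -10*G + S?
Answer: 18362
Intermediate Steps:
b(G, S) = S - 10*G
a(d, W) = -153 - 51*W + 510*d (a(d, W) = (-84 + 33)*((3 - 10*d) + W) = -51*(3 + W - 10*d) = -153 - 51*W + 510*d)
(-11448 - 1*11194) + a(63, -177) = (-11448 - 1*11194) + (-153 - 51*(-177) + 510*63) = (-11448 - 11194) + (-153 + 9027 + 32130) = -22642 + 41004 = 18362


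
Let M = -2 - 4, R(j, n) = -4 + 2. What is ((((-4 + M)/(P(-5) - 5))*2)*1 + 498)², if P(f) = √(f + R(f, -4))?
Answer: 4*(312495*√7 + 570509*I)/(5*√7 + 9*I) ≈ 2.5112e+5 + 1657.3*I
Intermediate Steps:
R(j, n) = -2
P(f) = √(-2 + f) (P(f) = √(f - 2) = √(-2 + f))
M = -6
((((-4 + M)/(P(-5) - 5))*2)*1 + 498)² = ((((-4 - 6)/(√(-2 - 5) - 5))*2)*1 + 498)² = ((-10/(√(-7) - 5)*2)*1 + 498)² = ((-10/(I*√7 - 5)*2)*1 + 498)² = ((-10/(-5 + I*√7)*2)*1 + 498)² = (-20/(-5 + I*√7)*1 + 498)² = (-20/(-5 + I*√7) + 498)² = (498 - 20/(-5 + I*√7))²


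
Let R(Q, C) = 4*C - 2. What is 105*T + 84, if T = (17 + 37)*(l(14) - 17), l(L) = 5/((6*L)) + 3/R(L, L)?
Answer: -191307/2 ≈ -95654.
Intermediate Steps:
R(Q, C) = -2 + 4*C
l(L) = 3/(-2 + 4*L) + 5/(6*L) (l(L) = 5/((6*L)) + 3/(-2 + 4*L) = 5*(1/(6*L)) + 3/(-2 + 4*L) = 5/(6*L) + 3/(-2 + 4*L) = 3/(-2 + 4*L) + 5/(6*L))
T = -12765/14 (T = (17 + 37)*((⅙)*(-5 + 19*14)/(14*(-1 + 2*14)) - 17) = 54*((⅙)*(1/14)*(-5 + 266)/(-1 + 28) - 17) = 54*((⅙)*(1/14)*261/27 - 17) = 54*((⅙)*(1/14)*(1/27)*261 - 17) = 54*(29/252 - 17) = 54*(-4255/252) = -12765/14 ≈ -911.79)
105*T + 84 = 105*(-12765/14) + 84 = -191475/2 + 84 = -191307/2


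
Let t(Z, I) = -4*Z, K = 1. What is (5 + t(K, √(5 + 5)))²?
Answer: 1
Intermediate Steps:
(5 + t(K, √(5 + 5)))² = (5 - 4*1)² = (5 - 4)² = 1² = 1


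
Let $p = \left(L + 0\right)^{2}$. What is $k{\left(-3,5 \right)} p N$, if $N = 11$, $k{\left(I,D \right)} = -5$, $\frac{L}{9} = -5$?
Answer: $-111375$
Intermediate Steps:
$L = -45$ ($L = 9 \left(-5\right) = -45$)
$p = 2025$ ($p = \left(-45 + 0\right)^{2} = \left(-45\right)^{2} = 2025$)
$k{\left(-3,5 \right)} p N = \left(-5\right) 2025 \cdot 11 = \left(-10125\right) 11 = -111375$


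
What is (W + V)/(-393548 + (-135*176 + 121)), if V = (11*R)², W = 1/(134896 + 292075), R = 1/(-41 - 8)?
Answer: -51665892/427682328135377 ≈ -1.2080e-7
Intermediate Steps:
R = -1/49 (R = 1/(-49) = -1/49 ≈ -0.020408)
W = 1/426971 ≈ 2.3421e-6
V = 121/2401 (V = (11*(-1/49))² = (-11/49)² = 121/2401 ≈ 0.050396)
(W + V)/(-393548 + (-135*176 + 121)) = (1/426971 + 121/2401)/(-393548 + (-135*176 + 121)) = 51665892/(1025157371*(-393548 + (-23760 + 121))) = 51665892/(1025157371*(-393548 - 23639)) = (51665892/1025157371)/(-417187) = (51665892/1025157371)*(-1/417187) = -51665892/427682328135377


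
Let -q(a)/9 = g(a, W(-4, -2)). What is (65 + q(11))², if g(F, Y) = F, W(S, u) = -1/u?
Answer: 1156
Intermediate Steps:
q(a) = -9*a
(65 + q(11))² = (65 - 9*11)² = (65 - 99)² = (-34)² = 1156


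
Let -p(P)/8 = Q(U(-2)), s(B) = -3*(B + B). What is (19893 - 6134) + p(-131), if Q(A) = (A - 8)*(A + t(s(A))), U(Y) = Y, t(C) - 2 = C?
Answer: 14719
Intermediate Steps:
s(B) = -6*B
t(C) = 2 + C
Q(A) = (-8 + A)*(2 - 5*A) (Q(A) = (A - 8)*(A + (2 - 6*A)) = (-8 + A)*(2 - 5*A))
p(P) = 960 (p(P) = -8*(-16 - 5*(-2)² + 42*(-2)) = -8*(-16 - 5*4 - 84) = -8*(-16 - 20 - 84) = -8*(-120) = 960)
(19893 - 6134) + p(-131) = (19893 - 6134) + 960 = 13759 + 960 = 14719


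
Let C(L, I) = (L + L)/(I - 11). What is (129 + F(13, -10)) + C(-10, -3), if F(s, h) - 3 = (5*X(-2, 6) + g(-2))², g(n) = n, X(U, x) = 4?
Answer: 3202/7 ≈ 457.43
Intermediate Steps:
C(L, I) = 2*L/(-11 + I) (C(L, I) = (2*L)/(-11 + I) = 2*L/(-11 + I))
F(s, h) = 327 (F(s, h) = 3 + (5*4 - 2)² = 3 + (20 - 2)² = 3 + 18² = 3 + 324 = 327)
(129 + F(13, -10)) + C(-10, -3) = (129 + 327) + 2*(-10)/(-11 - 3) = 456 + 2*(-10)/(-14) = 456 + 2*(-10)*(-1/14) = 456 + 10/7 = 3202/7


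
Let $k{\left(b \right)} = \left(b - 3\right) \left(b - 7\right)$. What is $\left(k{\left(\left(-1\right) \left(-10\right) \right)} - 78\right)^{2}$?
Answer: $3249$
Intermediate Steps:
$k{\left(b \right)} = \left(-7 + b\right) \left(-3 + b\right)$ ($k{\left(b \right)} = \left(-3 + b\right) \left(-7 + b\right) = \left(-7 + b\right) \left(-3 + b\right)$)
$\left(k{\left(\left(-1\right) \left(-10\right) \right)} - 78\right)^{2} = \left(\left(21 + \left(\left(-1\right) \left(-10\right)\right)^{2} - 10 \left(\left(-1\right) \left(-10\right)\right)\right) - 78\right)^{2} = \left(\left(21 + 10^{2} - 100\right) - 78\right)^{2} = \left(\left(21 + 100 - 100\right) - 78\right)^{2} = \left(21 - 78\right)^{2} = \left(-57\right)^{2} = 3249$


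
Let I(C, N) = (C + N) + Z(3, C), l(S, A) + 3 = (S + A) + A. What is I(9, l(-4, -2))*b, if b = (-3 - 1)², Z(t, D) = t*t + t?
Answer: 160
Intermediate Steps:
l(S, A) = -3 + S + 2*A (l(S, A) = -3 + ((S + A) + A) = -3 + ((A + S) + A) = -3 + (S + 2*A) = -3 + S + 2*A)
Z(t, D) = t + t² (Z(t, D) = t² + t = t + t²)
b = 16 (b = (-4)² = 16)
I(C, N) = 12 + C + N (I(C, N) = (C + N) + 3*(1 + 3) = (C + N) + 3*4 = (C + N) + 12 = 12 + C + N)
I(9, l(-4, -2))*b = (12 + 9 + (-3 - 4 + 2*(-2)))*16 = (12 + 9 + (-3 - 4 - 4))*16 = (12 + 9 - 11)*16 = 10*16 = 160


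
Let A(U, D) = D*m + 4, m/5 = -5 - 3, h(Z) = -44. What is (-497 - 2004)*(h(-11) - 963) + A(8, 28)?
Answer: 2517391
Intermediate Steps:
m = -40 (m = 5*(-5 - 3) = 5*(-8) = -40)
A(U, D) = 4 - 40*D (A(U, D) = D*(-40) + 4 = -40*D + 4 = 4 - 40*D)
(-497 - 2004)*(h(-11) - 963) + A(8, 28) = (-497 - 2004)*(-44 - 963) + (4 - 40*28) = -2501*(-1007) + (4 - 1120) = 2518507 - 1116 = 2517391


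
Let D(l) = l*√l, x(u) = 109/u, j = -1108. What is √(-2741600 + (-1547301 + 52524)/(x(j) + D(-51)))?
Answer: 2*√((339344629 - 38730583200*I*√51)/(109 + 56508*I*√51)) ≈ 1.2393 - 1655.8*I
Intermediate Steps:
D(l) = l^(3/2)
√(-2741600 + (-1547301 + 52524)/(x(j) + D(-51))) = √(-2741600 + (-1547301 + 52524)/(109/(-1108) + (-51)^(3/2))) = √(-2741600 - 1494777/(109*(-1/1108) - 51*I*√51)) = √(-2741600 - 1494777/(-109/1108 - 51*I*√51))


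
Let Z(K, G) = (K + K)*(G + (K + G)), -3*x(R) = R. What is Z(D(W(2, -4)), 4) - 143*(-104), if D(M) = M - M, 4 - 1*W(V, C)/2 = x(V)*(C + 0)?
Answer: 14872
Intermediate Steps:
x(R) = -R/3
W(V, C) = 8 + 2*C*V/3 (W(V, C) = 8 - 2*(-V/3)*(C + 0) = 8 - 2*(-V/3)*C = 8 - (-2)*C*V/3 = 8 + 2*C*V/3)
D(M) = 0
Z(K, G) = 2*K*(K + 2*G) (Z(K, G) = (2*K)*(G + (G + K)) = (2*K)*(K + 2*G) = 2*K*(K + 2*G))
Z(D(W(2, -4)), 4) - 143*(-104) = 2*0*(0 + 2*4) - 143*(-104) = 2*0*(0 + 8) + 14872 = 2*0*8 + 14872 = 0 + 14872 = 14872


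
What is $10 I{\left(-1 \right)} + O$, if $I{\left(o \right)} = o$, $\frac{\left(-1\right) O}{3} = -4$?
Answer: $2$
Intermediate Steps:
$O = 12$ ($O = \left(-3\right) \left(-4\right) = 12$)
$10 I{\left(-1 \right)} + O = 10 \left(-1\right) + 12 = -10 + 12 = 2$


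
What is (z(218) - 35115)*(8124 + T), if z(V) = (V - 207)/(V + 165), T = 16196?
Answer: -327080506880/383 ≈ -8.5400e+8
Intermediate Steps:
z(V) = (-207 + V)/(165 + V)
(z(218) - 35115)*(8124 + T) = ((-207 + 218)/(165 + 218) - 35115)*(8124 + 16196) = (11/383 - 35115)*24320 = -13449034/383*24320 = -327080506880/383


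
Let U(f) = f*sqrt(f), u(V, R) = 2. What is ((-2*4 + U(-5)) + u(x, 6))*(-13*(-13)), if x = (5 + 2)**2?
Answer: -1014 - 845*I*sqrt(5) ≈ -1014.0 - 1889.5*I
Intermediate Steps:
x = 49 (x = 7**2 = 49)
U(f) = f**(3/2)
((-2*4 + U(-5)) + u(x, 6))*(-13*(-13)) = ((-2*4 + (-5)**(3/2)) + 2)*(-13*(-13)) = ((-8 - 5*I*sqrt(5)) + 2)*169 = (-6 - 5*I*sqrt(5))*169 = -1014 - 845*I*sqrt(5)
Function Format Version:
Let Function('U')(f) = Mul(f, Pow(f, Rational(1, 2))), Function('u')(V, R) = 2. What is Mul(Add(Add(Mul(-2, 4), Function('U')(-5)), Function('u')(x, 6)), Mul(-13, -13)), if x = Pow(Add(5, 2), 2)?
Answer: Add(-1014, Mul(-845, I, Pow(5, Rational(1, 2)))) ≈ Add(-1014.0, Mul(-1889.5, I))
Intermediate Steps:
x = 49 (x = Pow(7, 2) = 49)
Function('U')(f) = Pow(f, Rational(3, 2))
Mul(Add(Add(Mul(-2, 4), Function('U')(-5)), Function('u')(x, 6)), Mul(-13, -13)) = Mul(Add(Add(Mul(-2, 4), Pow(-5, Rational(3, 2))), 2), Mul(-13, -13)) = Mul(Add(Add(-8, Mul(-5, I, Pow(5, Rational(1, 2)))), 2), 169) = Mul(Add(-6, Mul(-5, I, Pow(5, Rational(1, 2)))), 169) = Add(-1014, Mul(-845, I, Pow(5, Rational(1, 2))))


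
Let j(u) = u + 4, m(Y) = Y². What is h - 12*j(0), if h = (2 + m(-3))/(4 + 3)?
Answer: -325/7 ≈ -46.429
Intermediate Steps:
h = 11/7 (h = (2 + (-3)²)/(4 + 3) = (2 + 9)/7 = 11*(⅐) = 11/7 ≈ 1.5714)
j(u) = 4 + u
h - 12*j(0) = 11/7 - 12*(4 + 0) = 11/7 - 12*4 = 11/7 - 48 = -325/7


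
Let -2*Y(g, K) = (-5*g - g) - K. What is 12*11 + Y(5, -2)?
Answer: 146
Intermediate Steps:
Y(g, K) = K/2 + 3*g (Y(g, K) = -((-5*g - g) - K)/2 = -(-6*g - K)/2 = -(-K - 6*g)/2 = K/2 + 3*g)
12*11 + Y(5, -2) = 12*11 + ((½)*(-2) + 3*5) = 132 + (-1 + 15) = 132 + 14 = 146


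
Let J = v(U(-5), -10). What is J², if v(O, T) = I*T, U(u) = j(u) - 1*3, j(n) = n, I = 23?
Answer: 52900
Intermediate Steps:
U(u) = -3 + u (U(u) = u - 1*3 = u - 3 = -3 + u)
v(O, T) = 23*T
J = -230 (J = 23*(-10) = -230)
J² = (-230)² = 52900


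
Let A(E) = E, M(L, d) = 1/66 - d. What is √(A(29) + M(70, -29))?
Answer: √252714/66 ≈ 7.6168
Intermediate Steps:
M(L, d) = 1/66 - d
√(A(29) + M(70, -29)) = √(29 + (1/66 - 1*(-29))) = √(29 + (1/66 + 29)) = √(29 + 1915/66) = √(3829/66) = √252714/66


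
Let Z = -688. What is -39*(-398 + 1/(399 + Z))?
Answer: 4485897/289 ≈ 15522.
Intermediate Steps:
-39*(-398 + 1/(399 + Z)) = -39*(-398 + 1/(399 - 688)) = -39*(-398 + 1/(-289)) = -39*(-398 - 1/289) = -39*(-115023/289) = 4485897/289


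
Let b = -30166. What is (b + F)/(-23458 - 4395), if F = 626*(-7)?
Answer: 34548/27853 ≈ 1.2404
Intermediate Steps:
F = -4382
(b + F)/(-23458 - 4395) = (-30166 - 4382)/(-23458 - 4395) = -34548/(-27853) = -34548*(-1/27853) = 34548/27853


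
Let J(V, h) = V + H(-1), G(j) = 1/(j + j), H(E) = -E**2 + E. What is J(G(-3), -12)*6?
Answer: -13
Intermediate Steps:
H(E) = E - E**2
G(j) = 1/(2*j)
J(V, h) = -2 + V (J(V, h) = V - (1 - 1*(-1)) = V - (1 + 1) = V - 1*2 = V - 2 = -2 + V)
J(G(-3), -12)*6 = (-2 + (1/2)/(-3))*6 = (-2 + (1/2)*(-1/3))*6 = (-2 - 1/6)*6 = -13/6*6 = -13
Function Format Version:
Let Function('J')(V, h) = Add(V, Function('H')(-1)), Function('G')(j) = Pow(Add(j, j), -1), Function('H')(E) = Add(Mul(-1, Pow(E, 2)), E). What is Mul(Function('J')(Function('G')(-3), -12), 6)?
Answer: -13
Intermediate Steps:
Function('H')(E) = Add(E, Mul(-1, Pow(E, 2)))
Function('G')(j) = Mul(Rational(1, 2), Pow(j, -1)) (Function('G')(j) = Pow(Mul(2, j), -1) = Mul(Rational(1, 2), Pow(j, -1)))
Function('J')(V, h) = Add(-2, V) (Function('J')(V, h) = Add(V, Mul(-1, Add(1, Mul(-1, -1)))) = Add(V, Mul(-1, Add(1, 1))) = Add(V, Mul(-1, 2)) = Add(V, -2) = Add(-2, V))
Mul(Function('J')(Function('G')(-3), -12), 6) = Mul(Add(-2, Mul(Rational(1, 2), Pow(-3, -1))), 6) = Mul(Add(-2, Mul(Rational(1, 2), Rational(-1, 3))), 6) = Mul(Add(-2, Rational(-1, 6)), 6) = Mul(Rational(-13, 6), 6) = -13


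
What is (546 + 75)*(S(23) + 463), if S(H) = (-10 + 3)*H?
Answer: 187542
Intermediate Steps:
S(H) = -7*H
(546 + 75)*(S(23) + 463) = (546 + 75)*(-7*23 + 463) = 621*(-161 + 463) = 621*302 = 187542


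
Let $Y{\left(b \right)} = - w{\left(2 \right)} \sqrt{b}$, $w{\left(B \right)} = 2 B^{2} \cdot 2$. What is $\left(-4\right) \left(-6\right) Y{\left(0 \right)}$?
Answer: $0$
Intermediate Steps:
$w{\left(B \right)} = 4 B^{2}$
$Y{\left(b \right)} = - 16 \sqrt{b}$ ($Y{\left(b \right)} = - 4 \cdot 2^{2} \sqrt{b} = - 4 \cdot 4 \sqrt{b} = - 16 \sqrt{b}$)
$\left(-4\right) \left(-6\right) Y{\left(0 \right)} = \left(-4\right) \left(-6\right) \left(- 16 \sqrt{0}\right) = 24 \left(\left(-16\right) 0\right) = 24 \cdot 0 = 0$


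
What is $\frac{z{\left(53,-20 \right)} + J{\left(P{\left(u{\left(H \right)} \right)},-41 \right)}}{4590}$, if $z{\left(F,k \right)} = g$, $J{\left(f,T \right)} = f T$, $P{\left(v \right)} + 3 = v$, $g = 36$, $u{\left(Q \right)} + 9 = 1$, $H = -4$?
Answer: $\frac{487}{4590} \approx 0.1061$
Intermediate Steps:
$u{\left(Q \right)} = -8$ ($u{\left(Q \right)} = -9 + 1 = -8$)
$P{\left(v \right)} = -3 + v$
$J{\left(f,T \right)} = T f$
$z{\left(F,k \right)} = 36$
$\frac{z{\left(53,-20 \right)} + J{\left(P{\left(u{\left(H \right)} \right)},-41 \right)}}{4590} = \frac{36 - 41 \left(-3 - 8\right)}{4590} = \left(36 - -451\right) \frac{1}{4590} = \left(36 + 451\right) \frac{1}{4590} = 487 \cdot \frac{1}{4590} = \frac{487}{4590}$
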